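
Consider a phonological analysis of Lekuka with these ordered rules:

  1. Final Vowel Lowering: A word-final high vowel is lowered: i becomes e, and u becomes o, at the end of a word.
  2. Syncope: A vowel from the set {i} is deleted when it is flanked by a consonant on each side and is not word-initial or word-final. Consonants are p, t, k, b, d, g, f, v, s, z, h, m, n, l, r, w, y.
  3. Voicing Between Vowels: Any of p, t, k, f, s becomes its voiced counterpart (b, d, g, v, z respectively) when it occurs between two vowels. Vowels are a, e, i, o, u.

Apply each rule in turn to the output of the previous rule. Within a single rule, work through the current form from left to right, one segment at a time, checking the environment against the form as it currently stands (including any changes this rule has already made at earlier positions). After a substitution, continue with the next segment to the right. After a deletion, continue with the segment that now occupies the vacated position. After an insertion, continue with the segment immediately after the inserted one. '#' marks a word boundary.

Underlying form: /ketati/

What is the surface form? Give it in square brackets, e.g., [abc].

1 Final Vowel Lowering: [ketati] → [ketate]
2 Syncope: no change — [ketate]
3 Voicing Between Vowels: [ketate] → [kedade]

[kedade]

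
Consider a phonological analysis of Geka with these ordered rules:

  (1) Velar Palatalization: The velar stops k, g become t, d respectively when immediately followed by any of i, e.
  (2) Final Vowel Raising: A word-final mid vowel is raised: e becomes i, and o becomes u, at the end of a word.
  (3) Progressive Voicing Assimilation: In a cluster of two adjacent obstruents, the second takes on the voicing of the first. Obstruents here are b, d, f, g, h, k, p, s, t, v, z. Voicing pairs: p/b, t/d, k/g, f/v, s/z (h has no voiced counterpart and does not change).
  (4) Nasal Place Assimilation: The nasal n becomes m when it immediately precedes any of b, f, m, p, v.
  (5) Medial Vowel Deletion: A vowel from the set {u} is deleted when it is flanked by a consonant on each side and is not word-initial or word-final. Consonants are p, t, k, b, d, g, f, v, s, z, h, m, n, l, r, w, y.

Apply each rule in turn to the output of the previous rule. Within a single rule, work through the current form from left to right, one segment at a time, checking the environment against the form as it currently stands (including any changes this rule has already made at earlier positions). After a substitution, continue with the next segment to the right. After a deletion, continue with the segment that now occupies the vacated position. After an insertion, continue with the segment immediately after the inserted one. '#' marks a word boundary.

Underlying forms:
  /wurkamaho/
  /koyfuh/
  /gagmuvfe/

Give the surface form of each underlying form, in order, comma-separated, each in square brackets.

/wurkamaho/:
  (1) Velar Palatalization: no change — [wurkamaho]
  (2) Final Vowel Raising: [wurkamaho] → [wurkamahu]
  (3) Progressive Voicing Assimilation: no change — [wurkamahu]
  (4) Nasal Place Assimilation: no change — [wurkamahu]
  (5) Medial Vowel Deletion: [wurkamahu] → [wrkamahu]
/koyfuh/:
  (1) Velar Palatalization: no change — [koyfuh]
  (2) Final Vowel Raising: no change — [koyfuh]
  (3) Progressive Voicing Assimilation: no change — [koyfuh]
  (4) Nasal Place Assimilation: no change — [koyfuh]
  (5) Medial Vowel Deletion: [koyfuh] → [koyfh]
/gagmuvfe/:
  (1) Velar Palatalization: no change — [gagmuvfe]
  (2) Final Vowel Raising: [gagmuvfe] → [gagmuvfi]
  (3) Progressive Voicing Assimilation: [gagmuvfi] → [gagmuvvi]
  (4) Nasal Place Assimilation: no change — [gagmuvvi]
  (5) Medial Vowel Deletion: [gagmuvvi] → [gagmvvi]

[wrkamahu], [koyfh], [gagmvvi]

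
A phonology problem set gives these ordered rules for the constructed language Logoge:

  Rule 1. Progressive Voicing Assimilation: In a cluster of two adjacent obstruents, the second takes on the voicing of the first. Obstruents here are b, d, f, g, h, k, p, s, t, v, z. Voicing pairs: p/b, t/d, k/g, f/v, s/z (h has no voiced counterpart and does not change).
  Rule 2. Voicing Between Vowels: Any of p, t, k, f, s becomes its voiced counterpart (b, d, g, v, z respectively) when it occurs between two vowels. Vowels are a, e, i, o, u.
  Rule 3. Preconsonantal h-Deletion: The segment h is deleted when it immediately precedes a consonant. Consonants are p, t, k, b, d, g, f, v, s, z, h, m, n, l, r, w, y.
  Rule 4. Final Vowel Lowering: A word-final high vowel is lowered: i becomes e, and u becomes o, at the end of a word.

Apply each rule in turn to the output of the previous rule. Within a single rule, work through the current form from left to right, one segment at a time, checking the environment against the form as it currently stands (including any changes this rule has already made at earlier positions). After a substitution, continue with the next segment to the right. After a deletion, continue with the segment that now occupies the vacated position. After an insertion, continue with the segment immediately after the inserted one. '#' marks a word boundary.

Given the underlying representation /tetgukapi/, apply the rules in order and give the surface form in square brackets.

Rule 1 Progressive Voicing Assimilation: [tetgukapi] → [tetkukapi]
Rule 2 Voicing Between Vowels: [tetkukapi] → [tetkugabi]
Rule 3 Preconsonantal h-Deletion: no change — [tetkugabi]
Rule 4 Final Vowel Lowering: [tetkugabi] → [tetkugabe]

[tetkugabe]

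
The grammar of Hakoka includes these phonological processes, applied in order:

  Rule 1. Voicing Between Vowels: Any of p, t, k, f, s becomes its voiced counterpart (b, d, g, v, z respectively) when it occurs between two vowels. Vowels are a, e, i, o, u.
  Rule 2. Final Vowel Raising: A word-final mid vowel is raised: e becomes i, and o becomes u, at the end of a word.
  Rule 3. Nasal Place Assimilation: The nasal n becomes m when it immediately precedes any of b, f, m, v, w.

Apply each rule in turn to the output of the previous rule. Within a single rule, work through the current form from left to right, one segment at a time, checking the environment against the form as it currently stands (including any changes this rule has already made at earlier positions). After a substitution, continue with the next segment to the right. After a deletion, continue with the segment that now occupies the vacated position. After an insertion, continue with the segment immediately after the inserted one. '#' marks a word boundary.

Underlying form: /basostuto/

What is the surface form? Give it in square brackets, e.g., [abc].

[bazostudu]

Rule 1 Voicing Between Vowels: [basostuto] → [bazostudo]
Rule 2 Final Vowel Raising: [bazostudo] → [bazostudu]
Rule 3 Nasal Place Assimilation: no change — [bazostudu]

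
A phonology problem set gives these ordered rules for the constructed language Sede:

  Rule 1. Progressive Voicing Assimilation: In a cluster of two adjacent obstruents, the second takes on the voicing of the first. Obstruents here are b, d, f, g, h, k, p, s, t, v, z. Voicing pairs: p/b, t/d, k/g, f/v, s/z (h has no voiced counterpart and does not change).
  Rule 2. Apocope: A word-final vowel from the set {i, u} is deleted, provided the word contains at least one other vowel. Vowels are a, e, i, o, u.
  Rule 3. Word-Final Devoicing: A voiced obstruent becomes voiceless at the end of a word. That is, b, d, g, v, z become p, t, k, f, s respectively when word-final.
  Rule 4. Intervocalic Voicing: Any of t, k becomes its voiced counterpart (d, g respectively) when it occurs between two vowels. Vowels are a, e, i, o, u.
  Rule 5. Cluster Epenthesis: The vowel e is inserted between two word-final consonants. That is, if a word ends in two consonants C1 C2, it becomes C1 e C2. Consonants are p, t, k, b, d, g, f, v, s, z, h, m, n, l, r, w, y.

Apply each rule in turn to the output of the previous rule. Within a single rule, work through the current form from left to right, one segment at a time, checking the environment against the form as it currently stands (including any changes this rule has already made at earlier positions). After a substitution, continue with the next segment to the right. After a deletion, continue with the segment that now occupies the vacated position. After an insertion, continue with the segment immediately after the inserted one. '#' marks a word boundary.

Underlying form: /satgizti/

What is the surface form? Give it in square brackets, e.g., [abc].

Rule 1 Progressive Voicing Assimilation: [satgizti] → [satkizdi]
Rule 2 Apocope: [satkizdi] → [satkizd]
Rule 3 Word-Final Devoicing: [satkizd] → [satkizt]
Rule 4 Intervocalic Voicing: no change — [satkizt]
Rule 5 Cluster Epenthesis: [satkizt] → [satkizet]

[satkizet]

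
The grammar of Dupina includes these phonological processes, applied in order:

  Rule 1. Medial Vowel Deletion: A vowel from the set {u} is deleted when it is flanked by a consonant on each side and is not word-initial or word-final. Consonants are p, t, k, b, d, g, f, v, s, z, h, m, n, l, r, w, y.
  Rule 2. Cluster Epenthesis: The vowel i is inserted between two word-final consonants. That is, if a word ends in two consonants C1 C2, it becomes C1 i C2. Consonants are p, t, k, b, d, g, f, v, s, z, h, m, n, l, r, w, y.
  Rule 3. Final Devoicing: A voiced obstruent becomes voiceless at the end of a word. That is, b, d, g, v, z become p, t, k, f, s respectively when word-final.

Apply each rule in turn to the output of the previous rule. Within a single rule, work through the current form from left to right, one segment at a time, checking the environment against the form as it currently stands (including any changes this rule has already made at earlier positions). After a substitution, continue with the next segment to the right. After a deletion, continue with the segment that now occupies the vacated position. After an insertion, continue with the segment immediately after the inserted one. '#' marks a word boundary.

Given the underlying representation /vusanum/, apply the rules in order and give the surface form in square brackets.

[vsanim]

Rule 1 Medial Vowel Deletion: [vusanum] → [vsanm]
Rule 2 Cluster Epenthesis: [vsanm] → [vsanim]
Rule 3 Final Devoicing: no change — [vsanim]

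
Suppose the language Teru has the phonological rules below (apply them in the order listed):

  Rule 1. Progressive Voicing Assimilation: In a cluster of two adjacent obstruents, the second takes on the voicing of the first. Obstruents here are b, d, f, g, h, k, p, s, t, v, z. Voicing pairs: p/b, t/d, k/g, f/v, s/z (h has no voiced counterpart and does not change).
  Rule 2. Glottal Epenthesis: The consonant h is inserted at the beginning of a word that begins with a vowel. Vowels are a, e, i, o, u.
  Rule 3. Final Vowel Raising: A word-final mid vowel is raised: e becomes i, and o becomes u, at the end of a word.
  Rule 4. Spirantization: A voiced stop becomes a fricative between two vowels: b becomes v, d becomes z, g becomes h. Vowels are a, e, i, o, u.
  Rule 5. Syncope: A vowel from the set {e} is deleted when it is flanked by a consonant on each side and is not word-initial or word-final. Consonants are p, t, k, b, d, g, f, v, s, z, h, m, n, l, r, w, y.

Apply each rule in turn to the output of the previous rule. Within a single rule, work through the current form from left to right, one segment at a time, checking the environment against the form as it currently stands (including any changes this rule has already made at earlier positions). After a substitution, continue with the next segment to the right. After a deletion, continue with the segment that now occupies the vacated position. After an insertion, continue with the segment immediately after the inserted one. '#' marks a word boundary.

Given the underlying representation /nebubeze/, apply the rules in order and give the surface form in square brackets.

[nvuvzi]

Rule 1 Progressive Voicing Assimilation: no change — [nebubeze]
Rule 2 Glottal Epenthesis: no change — [nebubeze]
Rule 3 Final Vowel Raising: [nebubeze] → [nebubezi]
Rule 4 Spirantization: [nebubezi] → [nevuvezi]
Rule 5 Syncope: [nevuvezi] → [nvuvzi]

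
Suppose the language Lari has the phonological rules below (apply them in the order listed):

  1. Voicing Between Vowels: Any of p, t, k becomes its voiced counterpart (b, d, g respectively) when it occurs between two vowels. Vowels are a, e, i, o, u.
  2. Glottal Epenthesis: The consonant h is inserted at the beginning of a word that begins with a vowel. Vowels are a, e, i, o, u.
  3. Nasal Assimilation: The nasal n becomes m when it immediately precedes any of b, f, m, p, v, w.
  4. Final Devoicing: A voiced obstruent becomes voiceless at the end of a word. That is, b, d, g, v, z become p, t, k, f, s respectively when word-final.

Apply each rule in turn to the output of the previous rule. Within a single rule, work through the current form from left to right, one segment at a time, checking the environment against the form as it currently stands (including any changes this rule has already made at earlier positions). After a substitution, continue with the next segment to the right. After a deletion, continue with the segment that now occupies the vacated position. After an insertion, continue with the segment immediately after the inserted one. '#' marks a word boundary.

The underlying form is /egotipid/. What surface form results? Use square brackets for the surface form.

[hegodibit]

1 Voicing Between Vowels: [egotipid] → [egodibid]
2 Glottal Epenthesis: [egodibid] → [hegodibid]
3 Nasal Assimilation: no change — [hegodibid]
4 Final Devoicing: [hegodibid] → [hegodibit]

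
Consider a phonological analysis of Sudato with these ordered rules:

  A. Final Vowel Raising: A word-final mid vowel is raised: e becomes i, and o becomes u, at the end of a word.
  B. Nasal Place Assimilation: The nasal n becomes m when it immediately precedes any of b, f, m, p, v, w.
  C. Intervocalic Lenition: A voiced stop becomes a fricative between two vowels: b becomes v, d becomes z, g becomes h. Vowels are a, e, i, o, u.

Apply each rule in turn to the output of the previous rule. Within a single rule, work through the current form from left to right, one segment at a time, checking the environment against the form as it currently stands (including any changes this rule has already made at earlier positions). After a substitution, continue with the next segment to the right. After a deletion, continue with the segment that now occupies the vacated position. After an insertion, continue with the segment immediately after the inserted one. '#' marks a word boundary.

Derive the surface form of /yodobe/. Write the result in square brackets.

A Final Vowel Raising: [yodobe] → [yodobi]
B Nasal Place Assimilation: no change — [yodobi]
C Intervocalic Lenition: [yodobi] → [yozovi]

[yozovi]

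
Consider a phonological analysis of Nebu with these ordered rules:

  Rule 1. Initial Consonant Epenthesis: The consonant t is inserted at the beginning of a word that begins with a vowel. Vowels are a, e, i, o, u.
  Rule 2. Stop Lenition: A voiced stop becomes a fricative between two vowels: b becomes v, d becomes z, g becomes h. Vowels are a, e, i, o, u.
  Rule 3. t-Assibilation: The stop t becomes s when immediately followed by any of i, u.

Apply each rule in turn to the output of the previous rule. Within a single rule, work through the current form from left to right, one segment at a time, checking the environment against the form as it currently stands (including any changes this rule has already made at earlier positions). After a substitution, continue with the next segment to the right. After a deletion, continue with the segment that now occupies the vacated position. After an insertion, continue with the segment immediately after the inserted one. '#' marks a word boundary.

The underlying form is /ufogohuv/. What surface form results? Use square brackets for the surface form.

[sufohohuv]

Rule 1 Initial Consonant Epenthesis: [ufogohuv] → [tufogohuv]
Rule 2 Stop Lenition: [tufogohuv] → [tufohohuv]
Rule 3 t-Assibilation: [tufohohuv] → [sufohohuv]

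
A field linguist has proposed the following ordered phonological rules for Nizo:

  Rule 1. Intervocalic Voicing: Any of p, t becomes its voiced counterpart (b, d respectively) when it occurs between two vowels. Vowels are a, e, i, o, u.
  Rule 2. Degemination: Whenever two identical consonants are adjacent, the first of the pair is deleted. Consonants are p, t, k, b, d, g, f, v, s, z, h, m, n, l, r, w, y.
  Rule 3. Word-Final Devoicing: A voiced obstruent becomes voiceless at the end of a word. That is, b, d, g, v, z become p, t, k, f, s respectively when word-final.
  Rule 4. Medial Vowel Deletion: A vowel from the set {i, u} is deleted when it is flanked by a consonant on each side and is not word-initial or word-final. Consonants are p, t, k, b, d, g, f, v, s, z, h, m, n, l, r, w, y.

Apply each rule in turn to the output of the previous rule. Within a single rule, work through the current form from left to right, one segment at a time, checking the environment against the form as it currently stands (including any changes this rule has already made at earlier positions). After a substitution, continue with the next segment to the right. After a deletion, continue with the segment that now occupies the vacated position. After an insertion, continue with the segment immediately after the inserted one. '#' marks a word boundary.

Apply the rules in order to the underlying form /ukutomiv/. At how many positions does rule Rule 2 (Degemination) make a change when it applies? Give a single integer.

0

Rule 1 Intervocalic Voicing: [ukutomiv] → [ukudomiv]
Rule 2 Degemination: no change — [ukudomiv]
Rule 3 Word-Final Devoicing: [ukudomiv] → [ukudomif]
Rule 4 Medial Vowel Deletion: [ukudomif] → [ukdomf]
Rule Rule 2 changed 0 position(s).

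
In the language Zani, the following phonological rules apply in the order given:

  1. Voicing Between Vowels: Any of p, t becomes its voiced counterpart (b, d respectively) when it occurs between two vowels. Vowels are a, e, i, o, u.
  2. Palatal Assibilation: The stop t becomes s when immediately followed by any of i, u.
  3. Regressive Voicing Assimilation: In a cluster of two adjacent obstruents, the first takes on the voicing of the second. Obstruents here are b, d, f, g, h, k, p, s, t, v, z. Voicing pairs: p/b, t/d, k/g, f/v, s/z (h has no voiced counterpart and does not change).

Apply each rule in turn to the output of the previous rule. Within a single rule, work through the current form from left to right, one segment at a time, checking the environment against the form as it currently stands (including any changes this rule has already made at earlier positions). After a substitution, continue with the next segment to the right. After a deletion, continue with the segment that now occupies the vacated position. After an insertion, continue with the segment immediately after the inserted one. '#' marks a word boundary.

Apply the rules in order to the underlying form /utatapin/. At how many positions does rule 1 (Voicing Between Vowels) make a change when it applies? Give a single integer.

3

1 Voicing Between Vowels: [utatapin] → [udadabin]
2 Palatal Assibilation: no change — [udadabin]
3 Regressive Voicing Assimilation: no change — [udadabin]
Rule 1 changed 3 position(s).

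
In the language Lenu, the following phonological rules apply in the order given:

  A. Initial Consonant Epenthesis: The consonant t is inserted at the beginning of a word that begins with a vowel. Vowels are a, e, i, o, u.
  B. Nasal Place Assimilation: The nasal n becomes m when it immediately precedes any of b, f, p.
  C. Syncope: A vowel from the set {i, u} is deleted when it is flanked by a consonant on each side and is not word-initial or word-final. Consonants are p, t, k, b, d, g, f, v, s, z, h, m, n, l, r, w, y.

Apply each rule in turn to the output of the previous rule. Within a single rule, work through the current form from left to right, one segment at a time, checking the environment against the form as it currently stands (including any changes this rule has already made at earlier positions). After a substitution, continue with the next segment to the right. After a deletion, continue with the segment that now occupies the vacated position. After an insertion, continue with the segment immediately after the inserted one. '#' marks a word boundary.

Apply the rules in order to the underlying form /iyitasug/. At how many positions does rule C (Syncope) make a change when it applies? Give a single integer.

A Initial Consonant Epenthesis: [iyitasug] → [tiyitasug]
B Nasal Place Assimilation: no change — [tiyitasug]
C Syncope: [tiyitasug] → [tytasg]
Rule C changed 3 position(s).

3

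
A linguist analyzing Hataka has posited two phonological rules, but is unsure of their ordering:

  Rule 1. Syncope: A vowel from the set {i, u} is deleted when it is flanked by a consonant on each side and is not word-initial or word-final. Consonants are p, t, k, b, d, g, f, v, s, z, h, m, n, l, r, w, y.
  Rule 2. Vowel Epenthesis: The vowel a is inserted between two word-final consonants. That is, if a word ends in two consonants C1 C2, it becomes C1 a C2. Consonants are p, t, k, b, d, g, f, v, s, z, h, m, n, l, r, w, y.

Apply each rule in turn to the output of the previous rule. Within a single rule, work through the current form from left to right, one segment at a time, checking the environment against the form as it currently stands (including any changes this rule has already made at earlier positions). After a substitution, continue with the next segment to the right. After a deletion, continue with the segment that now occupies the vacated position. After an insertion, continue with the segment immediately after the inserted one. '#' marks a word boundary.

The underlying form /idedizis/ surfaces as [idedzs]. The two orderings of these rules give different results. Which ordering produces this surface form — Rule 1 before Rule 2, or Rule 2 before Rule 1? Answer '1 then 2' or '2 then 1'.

Order 1 then 2:
  1 Syncope: [idedizis] → [idedzs]
  2 Vowel Epenthesis: [idedzs] → [idedzas]
  result: [idedzas]
Order 2 then 1:
  2 Vowel Epenthesis: no change — [idedizis]
  1 Syncope: [idedizis] → [idedzs]
  result: [idedzs]

2 then 1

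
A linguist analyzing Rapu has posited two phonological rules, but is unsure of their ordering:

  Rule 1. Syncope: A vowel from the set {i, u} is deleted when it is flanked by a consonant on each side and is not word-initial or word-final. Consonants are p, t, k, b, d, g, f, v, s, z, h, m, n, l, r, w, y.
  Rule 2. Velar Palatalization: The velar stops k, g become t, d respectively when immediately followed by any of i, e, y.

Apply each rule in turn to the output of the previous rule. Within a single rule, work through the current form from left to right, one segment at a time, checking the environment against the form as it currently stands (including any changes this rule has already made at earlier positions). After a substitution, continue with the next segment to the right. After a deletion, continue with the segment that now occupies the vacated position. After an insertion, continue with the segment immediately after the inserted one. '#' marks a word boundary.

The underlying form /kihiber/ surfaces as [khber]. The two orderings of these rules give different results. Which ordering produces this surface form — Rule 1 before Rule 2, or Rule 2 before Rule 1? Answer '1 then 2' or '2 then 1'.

Order 1 then 2:
  1 Syncope: [kihiber] → [khber]
  2 Velar Palatalization: no change — [khber]
  result: [khber]
Order 2 then 1:
  2 Velar Palatalization: [kihiber] → [tihiber]
  1 Syncope: [tihiber] → [thber]
  result: [thber]

1 then 2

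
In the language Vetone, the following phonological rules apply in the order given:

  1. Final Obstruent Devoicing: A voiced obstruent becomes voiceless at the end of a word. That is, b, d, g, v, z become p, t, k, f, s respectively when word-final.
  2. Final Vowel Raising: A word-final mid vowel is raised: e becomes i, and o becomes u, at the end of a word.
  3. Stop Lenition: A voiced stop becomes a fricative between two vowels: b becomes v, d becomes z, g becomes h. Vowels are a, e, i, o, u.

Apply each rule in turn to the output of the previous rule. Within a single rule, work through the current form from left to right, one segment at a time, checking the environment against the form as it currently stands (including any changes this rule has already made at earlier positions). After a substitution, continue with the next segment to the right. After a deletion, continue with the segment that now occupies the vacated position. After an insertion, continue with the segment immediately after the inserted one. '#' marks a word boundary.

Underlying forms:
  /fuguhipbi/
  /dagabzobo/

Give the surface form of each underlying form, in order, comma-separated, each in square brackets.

/fuguhipbi/:
  1 Final Obstruent Devoicing: no change — [fuguhipbi]
  2 Final Vowel Raising: no change — [fuguhipbi]
  3 Stop Lenition: [fuguhipbi] → [fuhuhipbi]
/dagabzobo/:
  1 Final Obstruent Devoicing: no change — [dagabzobo]
  2 Final Vowel Raising: [dagabzobo] → [dagabzobu]
  3 Stop Lenition: [dagabzobu] → [dahabzovu]

[fuhuhipbi], [dahabzovu]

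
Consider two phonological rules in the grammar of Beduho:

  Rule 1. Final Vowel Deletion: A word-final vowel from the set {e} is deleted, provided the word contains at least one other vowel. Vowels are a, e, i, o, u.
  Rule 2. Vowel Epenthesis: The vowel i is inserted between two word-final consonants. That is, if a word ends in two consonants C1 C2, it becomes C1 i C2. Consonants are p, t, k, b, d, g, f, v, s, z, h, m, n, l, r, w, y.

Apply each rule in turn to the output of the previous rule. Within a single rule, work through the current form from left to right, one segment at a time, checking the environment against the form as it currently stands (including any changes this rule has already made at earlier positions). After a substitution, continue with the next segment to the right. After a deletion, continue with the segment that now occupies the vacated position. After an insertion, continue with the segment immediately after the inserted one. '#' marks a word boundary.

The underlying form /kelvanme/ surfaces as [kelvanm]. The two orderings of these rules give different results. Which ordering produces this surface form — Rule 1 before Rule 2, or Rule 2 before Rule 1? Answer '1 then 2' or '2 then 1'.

Order 1 then 2:
  1 Final Vowel Deletion: [kelvanme] → [kelvanm]
  2 Vowel Epenthesis: [kelvanm] → [kelvanim]
  result: [kelvanim]
Order 2 then 1:
  2 Vowel Epenthesis: no change — [kelvanme]
  1 Final Vowel Deletion: [kelvanme] → [kelvanm]
  result: [kelvanm]

2 then 1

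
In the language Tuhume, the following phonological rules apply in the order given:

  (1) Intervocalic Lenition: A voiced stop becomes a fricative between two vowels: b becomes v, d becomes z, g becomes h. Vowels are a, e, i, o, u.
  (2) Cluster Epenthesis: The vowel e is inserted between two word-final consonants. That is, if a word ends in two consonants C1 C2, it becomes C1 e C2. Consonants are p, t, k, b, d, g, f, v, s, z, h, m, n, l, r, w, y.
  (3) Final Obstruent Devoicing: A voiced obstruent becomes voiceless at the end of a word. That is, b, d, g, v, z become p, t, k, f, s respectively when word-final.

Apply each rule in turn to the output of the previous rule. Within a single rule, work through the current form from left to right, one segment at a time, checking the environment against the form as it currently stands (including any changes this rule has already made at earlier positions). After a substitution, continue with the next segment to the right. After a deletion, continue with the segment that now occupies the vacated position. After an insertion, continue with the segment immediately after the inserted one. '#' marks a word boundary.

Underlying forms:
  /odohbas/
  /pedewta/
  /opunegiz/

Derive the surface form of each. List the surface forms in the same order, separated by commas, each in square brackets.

[ozohbas], [pezewta], [opunehis]

/odohbas/:
  (1) Intervocalic Lenition: [odohbas] → [ozohbas]
  (2) Cluster Epenthesis: no change — [ozohbas]
  (3) Final Obstruent Devoicing: no change — [ozohbas]
/pedewta/:
  (1) Intervocalic Lenition: [pedewta] → [pezewta]
  (2) Cluster Epenthesis: no change — [pezewta]
  (3) Final Obstruent Devoicing: no change — [pezewta]
/opunegiz/:
  (1) Intervocalic Lenition: [opunegiz] → [opunehiz]
  (2) Cluster Epenthesis: no change — [opunehiz]
  (3) Final Obstruent Devoicing: [opunehiz] → [opunehis]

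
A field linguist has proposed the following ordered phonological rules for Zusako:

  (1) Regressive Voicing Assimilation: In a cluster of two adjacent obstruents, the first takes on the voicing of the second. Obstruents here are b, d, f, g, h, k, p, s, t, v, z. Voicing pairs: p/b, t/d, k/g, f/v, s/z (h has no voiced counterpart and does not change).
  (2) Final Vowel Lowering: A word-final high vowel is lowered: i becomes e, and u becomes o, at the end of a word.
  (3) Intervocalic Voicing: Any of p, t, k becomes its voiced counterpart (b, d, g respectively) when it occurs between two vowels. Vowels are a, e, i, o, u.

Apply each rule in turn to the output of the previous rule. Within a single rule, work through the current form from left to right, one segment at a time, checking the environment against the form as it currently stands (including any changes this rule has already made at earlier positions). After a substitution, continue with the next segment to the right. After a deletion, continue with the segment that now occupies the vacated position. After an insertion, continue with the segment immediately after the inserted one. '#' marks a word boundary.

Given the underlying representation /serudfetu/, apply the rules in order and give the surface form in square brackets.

(1) Regressive Voicing Assimilation: [serudfetu] → [serutfetu]
(2) Final Vowel Lowering: [serutfetu] → [serutfeto]
(3) Intervocalic Voicing: [serutfeto] → [serutfedo]

[serutfedo]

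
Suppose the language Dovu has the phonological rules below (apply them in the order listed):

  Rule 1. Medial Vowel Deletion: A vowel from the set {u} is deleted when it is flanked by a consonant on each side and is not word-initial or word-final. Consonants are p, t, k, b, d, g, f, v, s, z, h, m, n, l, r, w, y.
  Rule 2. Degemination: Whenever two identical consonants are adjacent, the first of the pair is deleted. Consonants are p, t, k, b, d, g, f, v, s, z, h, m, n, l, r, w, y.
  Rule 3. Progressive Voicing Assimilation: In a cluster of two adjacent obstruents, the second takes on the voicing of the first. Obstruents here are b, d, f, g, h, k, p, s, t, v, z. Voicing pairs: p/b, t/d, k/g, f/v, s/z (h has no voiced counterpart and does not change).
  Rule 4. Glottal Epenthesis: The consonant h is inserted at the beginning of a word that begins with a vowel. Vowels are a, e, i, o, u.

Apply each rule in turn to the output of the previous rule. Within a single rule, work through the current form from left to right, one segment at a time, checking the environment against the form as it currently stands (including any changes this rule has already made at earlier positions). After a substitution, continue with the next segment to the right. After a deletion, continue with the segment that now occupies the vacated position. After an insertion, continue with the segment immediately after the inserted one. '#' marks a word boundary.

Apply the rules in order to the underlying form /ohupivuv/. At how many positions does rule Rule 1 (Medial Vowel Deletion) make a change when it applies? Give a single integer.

2

Rule 1 Medial Vowel Deletion: [ohupivuv] → [ohpivv]
Rule 2 Degemination: [ohpivv] → [ohpiv]
Rule 3 Progressive Voicing Assimilation: no change — [ohpiv]
Rule 4 Glottal Epenthesis: [ohpiv] → [hohpiv]
Rule Rule 1 changed 2 position(s).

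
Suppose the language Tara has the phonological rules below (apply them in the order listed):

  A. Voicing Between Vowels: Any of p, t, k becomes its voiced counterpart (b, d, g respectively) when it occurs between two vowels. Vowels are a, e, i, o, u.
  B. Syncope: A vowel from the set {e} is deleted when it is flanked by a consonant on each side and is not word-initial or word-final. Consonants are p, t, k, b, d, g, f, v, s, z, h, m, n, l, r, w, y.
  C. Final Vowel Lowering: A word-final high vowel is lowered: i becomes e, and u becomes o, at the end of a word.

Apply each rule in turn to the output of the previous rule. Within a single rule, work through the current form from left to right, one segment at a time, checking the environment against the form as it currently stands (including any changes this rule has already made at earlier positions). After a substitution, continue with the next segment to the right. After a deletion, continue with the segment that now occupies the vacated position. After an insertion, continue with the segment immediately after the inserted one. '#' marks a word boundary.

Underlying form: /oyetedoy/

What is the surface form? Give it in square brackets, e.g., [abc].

[oyddoy]

A Voicing Between Vowels: [oyetedoy] → [oyededoy]
B Syncope: [oyededoy] → [oyddoy]
C Final Vowel Lowering: no change — [oyddoy]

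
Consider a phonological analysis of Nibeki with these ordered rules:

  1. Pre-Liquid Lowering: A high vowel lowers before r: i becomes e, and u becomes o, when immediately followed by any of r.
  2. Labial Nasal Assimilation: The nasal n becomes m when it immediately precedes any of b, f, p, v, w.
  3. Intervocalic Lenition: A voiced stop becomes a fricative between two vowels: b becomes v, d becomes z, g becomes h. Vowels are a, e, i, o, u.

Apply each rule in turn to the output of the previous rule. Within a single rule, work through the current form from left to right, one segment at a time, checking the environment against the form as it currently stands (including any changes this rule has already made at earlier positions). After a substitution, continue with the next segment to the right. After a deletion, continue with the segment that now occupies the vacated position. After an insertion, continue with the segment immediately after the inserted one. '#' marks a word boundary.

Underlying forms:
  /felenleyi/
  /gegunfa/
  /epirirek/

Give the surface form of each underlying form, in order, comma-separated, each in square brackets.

/felenleyi/:
  1 Pre-Liquid Lowering: no change — [felenleyi]
  2 Labial Nasal Assimilation: no change — [felenleyi]
  3 Intervocalic Lenition: no change — [felenleyi]
/gegunfa/:
  1 Pre-Liquid Lowering: no change — [gegunfa]
  2 Labial Nasal Assimilation: [gegunfa] → [gegumfa]
  3 Intervocalic Lenition: [gegumfa] → [gehumfa]
/epirirek/:
  1 Pre-Liquid Lowering: [epirirek] → [epererek]
  2 Labial Nasal Assimilation: no change — [epererek]
  3 Intervocalic Lenition: no change — [epererek]

[felenleyi], [gehumfa], [epererek]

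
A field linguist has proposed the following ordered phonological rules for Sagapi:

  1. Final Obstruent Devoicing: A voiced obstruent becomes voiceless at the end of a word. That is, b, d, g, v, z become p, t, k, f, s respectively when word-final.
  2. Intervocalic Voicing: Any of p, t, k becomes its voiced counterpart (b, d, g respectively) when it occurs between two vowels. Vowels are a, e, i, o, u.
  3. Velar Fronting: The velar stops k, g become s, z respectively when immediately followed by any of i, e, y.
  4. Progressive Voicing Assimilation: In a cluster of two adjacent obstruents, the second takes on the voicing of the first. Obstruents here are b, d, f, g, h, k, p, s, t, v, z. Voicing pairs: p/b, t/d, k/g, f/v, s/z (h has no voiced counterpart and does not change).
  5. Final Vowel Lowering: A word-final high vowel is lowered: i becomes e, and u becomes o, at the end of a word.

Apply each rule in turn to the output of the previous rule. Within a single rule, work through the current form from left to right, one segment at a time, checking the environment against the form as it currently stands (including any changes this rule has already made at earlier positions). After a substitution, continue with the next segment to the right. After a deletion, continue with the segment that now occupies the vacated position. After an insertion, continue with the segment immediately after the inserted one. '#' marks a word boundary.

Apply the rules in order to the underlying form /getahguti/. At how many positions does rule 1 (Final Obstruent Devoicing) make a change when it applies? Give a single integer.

0

1 Final Obstruent Devoicing: no change — [getahguti]
2 Intervocalic Voicing: [getahguti] → [gedahgudi]
3 Velar Fronting: [gedahgudi] → [zedahgudi]
4 Progressive Voicing Assimilation: [zedahgudi] → [zedahkudi]
5 Final Vowel Lowering: [zedahkudi] → [zedahkude]
Rule 1 changed 0 position(s).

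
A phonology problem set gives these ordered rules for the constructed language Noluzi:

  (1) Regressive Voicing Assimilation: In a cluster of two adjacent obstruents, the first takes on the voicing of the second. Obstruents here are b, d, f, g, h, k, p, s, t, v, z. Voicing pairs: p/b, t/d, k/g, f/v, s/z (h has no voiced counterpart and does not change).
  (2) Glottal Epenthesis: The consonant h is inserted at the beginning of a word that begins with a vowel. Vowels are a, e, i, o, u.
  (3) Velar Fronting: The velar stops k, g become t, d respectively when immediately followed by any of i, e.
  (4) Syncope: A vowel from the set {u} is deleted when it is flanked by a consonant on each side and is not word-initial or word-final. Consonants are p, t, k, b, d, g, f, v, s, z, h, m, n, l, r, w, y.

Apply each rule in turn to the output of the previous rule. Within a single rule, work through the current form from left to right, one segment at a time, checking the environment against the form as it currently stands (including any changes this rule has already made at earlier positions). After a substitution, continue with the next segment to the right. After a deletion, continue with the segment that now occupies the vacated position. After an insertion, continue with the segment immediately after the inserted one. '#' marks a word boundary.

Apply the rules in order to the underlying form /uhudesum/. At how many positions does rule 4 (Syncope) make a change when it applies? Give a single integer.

(1) Regressive Voicing Assimilation: no change — [uhudesum]
(2) Glottal Epenthesis: [uhudesum] → [huhudesum]
(3) Velar Fronting: no change — [huhudesum]
(4) Syncope: [huhudesum] → [hhdesm]
Rule 4 changed 3 position(s).

3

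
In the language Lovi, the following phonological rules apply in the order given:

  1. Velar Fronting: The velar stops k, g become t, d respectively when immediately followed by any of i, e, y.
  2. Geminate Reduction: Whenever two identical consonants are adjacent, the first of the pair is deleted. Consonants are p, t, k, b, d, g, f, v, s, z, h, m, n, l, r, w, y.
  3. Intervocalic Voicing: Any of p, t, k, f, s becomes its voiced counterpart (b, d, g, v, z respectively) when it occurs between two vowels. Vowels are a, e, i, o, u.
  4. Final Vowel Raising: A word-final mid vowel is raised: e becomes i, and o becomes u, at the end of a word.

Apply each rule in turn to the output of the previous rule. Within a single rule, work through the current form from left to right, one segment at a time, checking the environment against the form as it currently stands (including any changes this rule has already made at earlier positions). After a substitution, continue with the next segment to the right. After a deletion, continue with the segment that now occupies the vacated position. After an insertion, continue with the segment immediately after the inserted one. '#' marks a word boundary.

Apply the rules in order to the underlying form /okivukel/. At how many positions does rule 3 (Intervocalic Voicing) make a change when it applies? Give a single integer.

1 Velar Fronting: [okivukel] → [otivutel]
2 Geminate Reduction: no change — [otivutel]
3 Intervocalic Voicing: [otivutel] → [odivudel]
4 Final Vowel Raising: no change — [odivudel]
Rule 3 changed 2 position(s).

2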